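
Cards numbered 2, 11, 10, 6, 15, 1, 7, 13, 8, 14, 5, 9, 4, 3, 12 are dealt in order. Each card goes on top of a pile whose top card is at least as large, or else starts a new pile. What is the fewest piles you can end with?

The minimum number of non-increasing subsequences covering a sequence equals the length of its longest strictly increasing subsequence.
LIS length is 6 (e.g. 2, 6, 7, 8, 9, 12), so 6 piles are needed.

6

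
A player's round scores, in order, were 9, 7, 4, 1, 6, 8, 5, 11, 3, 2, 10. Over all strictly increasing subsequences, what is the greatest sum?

Let S[i] be the best sum of a strictly increasing subsequence ending at i:
i:      1  2  3  4  5  6  7  8  9 10 11
a[i]:   9  7  4  1  6  8  5 11  3  2 10
S:      9  7  4  1 10 18  9 29  4  3 28
Maximum is 29 (e.g. 4 + 6 + 8 + 11).

29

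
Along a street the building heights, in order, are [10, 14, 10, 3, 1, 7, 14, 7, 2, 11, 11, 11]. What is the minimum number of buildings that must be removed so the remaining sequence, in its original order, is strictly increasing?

Fewest deletions = n − (longest strictly increasing subsequence).
Patience tails:
10 → extends → [10]
14 → extends → [10, 14]
10 → already a tail → [10, 14]
3 → replaces 10 → [3, 14]
1 → replaces 3 → [1, 14]
7 → replaces 14 → [1, 7]
14 → extends → [1, 7, 14]
7 → already a tail → [1, 7, 14]
2 → replaces 7 → [1, 2, 14]
11 → replaces 14 → [1, 2, 11]
11 → already a tail → [1, 2, 11]
11 → already a tail → [1, 2, 11]
Longest strictly increasing subsequence has length 3, so deletions = 12 − 3 = 9.

9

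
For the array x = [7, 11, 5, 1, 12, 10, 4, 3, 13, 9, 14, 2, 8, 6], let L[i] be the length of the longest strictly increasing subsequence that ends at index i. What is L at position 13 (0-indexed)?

3

dp[i] = 1 + max{dp[j] : j<i, x[j]<x[i]} (or 1 if no such j):
i:      0  1  2  3  4  5  6  7  8  9 10 11 12 13
x[i]:   7 11  5  1 12 10  4  3 13  9 14  2  8  6
dp:     1  2  1  1  3  2  2  2  4  3  5  2  3  3
At index 13 the value is 3.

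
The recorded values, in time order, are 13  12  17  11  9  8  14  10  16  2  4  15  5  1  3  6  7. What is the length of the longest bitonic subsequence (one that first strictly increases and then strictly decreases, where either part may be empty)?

7

inc[i] = longest strictly increasing subsequence ending at i; dec[i] = longest strictly decreasing subsequence starting at i:
i:      1  2  3  4  5  6  7  8  9 10 11 12 13 14 15 16 17
a[i]:  13 12 17 11  9  8 14 10 16  2  4 15  5  1  3  6  7
inc:    1  1  2  1  1  1  2  2  3  1  2  3  3  1  2  4  5
dec:    7  6  6  5  4  3  4  3  4  2  2  3  2  1  1  1  1
Best peak at i=1 (value 13): inc=1, dec=7, length 1+7−1 = 7.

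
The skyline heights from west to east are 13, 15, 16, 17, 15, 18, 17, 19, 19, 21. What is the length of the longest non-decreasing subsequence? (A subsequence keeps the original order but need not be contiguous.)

Let dp[i] be the length of the longest such subsequence ending at index i:
i:      1  2  3  4  5  6  7  8  9 10
a[i]:  13 15 16 17 15 18 17 19 19 21
dp:     1  2  3  4  3  5  5  6  7  8
Maximum dp value is 8.

8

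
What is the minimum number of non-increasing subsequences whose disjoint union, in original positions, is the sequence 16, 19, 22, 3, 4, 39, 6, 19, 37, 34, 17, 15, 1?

5

The minimum number of non-increasing subsequences covering a sequence equals the length of its longest strictly increasing subsequence.
LIS length is 5 (e.g. 3, 4, 6, 19, 37), so 5 piles are needed.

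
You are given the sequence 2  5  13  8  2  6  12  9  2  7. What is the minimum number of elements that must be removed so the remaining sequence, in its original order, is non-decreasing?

Fewest deletions = n − (longest non-decreasing subsequence).
i:      1  2  3  4  5  6  7  8  9 10
a[i]:   2  5 13  8  2  6 12  9  2  7
dp:     1  2  3  3  2  3  4  4  3  4
max dp = 4, so deletions = 10 − 4 = 6.

6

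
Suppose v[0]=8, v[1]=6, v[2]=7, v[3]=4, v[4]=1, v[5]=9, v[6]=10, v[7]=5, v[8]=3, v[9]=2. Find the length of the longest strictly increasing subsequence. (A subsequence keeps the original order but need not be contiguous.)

4

Let dp[i] be the length of the longest such subsequence ending at index i:
i:      0  1  2  3  4  5  6  7  8  9
v[i]:   8  6  7  4  1  9 10  5  3  2
dp:     1  1  2  1  1  3  4  2  2  2
Maximum dp value is 4.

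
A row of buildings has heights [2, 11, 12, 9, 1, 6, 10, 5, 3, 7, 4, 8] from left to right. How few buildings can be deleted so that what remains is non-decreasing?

8

Fewest deletions = n − (longest non-decreasing subsequence).
i:      1  2  3  4  5  6  7  8  9 10 11 12
a[i]:   2 11 12  9  1  6 10  5  3  7  4  8
dp:     1  2  3  2  1  2  3  2  2  3  3  4
max dp = 4, so deletions = 12 − 4 = 8.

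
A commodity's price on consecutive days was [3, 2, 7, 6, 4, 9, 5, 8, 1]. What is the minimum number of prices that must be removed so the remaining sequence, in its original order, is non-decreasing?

Fewest deletions = n − (longest non-decreasing subsequence).
Patience tails:
3 → extends → [3]
2 → replaces 3 → [2]
7 → extends → [2, 7]
6 → replaces 7 → [2, 6]
4 → replaces 6 → [2, 4]
9 → extends → [2, 4, 9]
5 → replaces 9 → [2, 4, 5]
8 → extends → [2, 4, 5, 8]
1 → replaces 2 → [1, 4, 5, 8]
Longest non-decreasing subsequence has length 4, so deletions = 9 − 4 = 5.

5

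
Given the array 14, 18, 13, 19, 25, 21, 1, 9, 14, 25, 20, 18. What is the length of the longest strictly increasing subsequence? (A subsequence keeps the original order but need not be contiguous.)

Track the smallest tail for each achievable length (strict):
14 → extends → [14]
18 → extends → [14, 18]
13 → replaces 14 → [13, 18]
19 → extends → [13, 18, 19]
25 → extends → [13, 18, 19, 25]
21 → replaces 25 → [13, 18, 19, 21]
1 → replaces 13 → [1, 18, 19, 21]
9 → replaces 18 → [1, 9, 19, 21]
14 → replaces 19 → [1, 9, 14, 21]
25 → extends → [1, 9, 14, 21, 25]
20 → replaces 21 → [1, 9, 14, 20, 25]
18 → replaces 20 → [1, 9, 14, 18, 25]
Five tails, so the longest strictly increasing subsequence has length 5 (e.g. 14, 18, 19, 21, 25).

5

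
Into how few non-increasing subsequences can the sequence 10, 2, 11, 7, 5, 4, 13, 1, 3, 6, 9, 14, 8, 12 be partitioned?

5

Place each on the leftmost legal pile:
10 → new pile 1 (tops now [10])
2 → pile 1 (tops now [2])
11 → new pile 2 (tops now [2, 11])
7 → pile 2 (tops now [2, 7])
5 → pile 2 (tops now [2, 5])
4 → pile 2 (tops now [2, 4])
13 → new pile 3 (tops now [2, 4, 13])
1 → pile 1 (tops now [1, 4, 13])
3 → pile 2 (tops now [1, 3, 13])
6 → pile 3 (tops now [1, 3, 6])
9 → new pile 4 (tops now [1, 3, 6, 9])
14 → new pile 5 (tops now [1, 3, 6, 9, 14])
8 → pile 4 (tops now [1, 3, 6, 8, 14])
12 → pile 5 (tops now [1, 3, 6, 8, 12])
Five piles.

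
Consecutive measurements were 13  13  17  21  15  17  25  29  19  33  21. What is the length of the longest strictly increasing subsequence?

Let dp[i] be the length of the longest such subsequence ending at index i:
i:      1  2  3  4  5  6  7  8  9 10 11
a[i]:  13 13 17 21 15 17 25 29 19 33 21
dp:     1  1  2  3  2  3  4  5  4  6  5
Maximum dp value is 6.

6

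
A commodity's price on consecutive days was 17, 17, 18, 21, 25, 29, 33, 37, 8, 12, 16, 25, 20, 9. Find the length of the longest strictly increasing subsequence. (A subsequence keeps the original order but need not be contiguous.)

7

Let dp[i] be the length of the longest such subsequence ending at index i:
i:      1  2  3  4  5  6  7  8  9 10 11 12 13 14
a[i]:  17 17 18 21 25 29 33 37  8 12 16 25 20  9
dp:     1  1  2  3  4  5  6  7  1  2  3  4  4  2
Maximum dp value is 7.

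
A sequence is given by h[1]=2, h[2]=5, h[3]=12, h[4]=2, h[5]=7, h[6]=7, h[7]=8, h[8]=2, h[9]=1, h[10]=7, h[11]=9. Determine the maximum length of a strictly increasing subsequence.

5

Let dp[i] be the length of the longest such subsequence ending at index i:
i:      1  2  3  4  5  6  7  8  9 10 11
h[i]:   2  5 12  2  7  7  8  2  1  7  9
dp:     1  2  3  1  3  3  4  1  1  3  5
Maximum dp value is 5.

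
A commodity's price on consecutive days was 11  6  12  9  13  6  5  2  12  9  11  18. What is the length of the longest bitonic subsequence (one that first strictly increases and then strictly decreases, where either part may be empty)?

inc[i] = longest strictly increasing subsequence ending at i; dec[i] = longest strictly decreasing subsequence starting at i:
i:      1  2  3  4  5  6  7  8  9 10 11 12
a[i]:  11  6 12  9 13  6  5  2 12  9 11 18
inc:    1  1  2  2  3  1  1  1  3  2  3  4
dec:    5  3  5  4  4  3  2  1  2  1  1  1
Best peak at i=3 (value 12): inc=2, dec=5, length 2+5−1 = 6.

6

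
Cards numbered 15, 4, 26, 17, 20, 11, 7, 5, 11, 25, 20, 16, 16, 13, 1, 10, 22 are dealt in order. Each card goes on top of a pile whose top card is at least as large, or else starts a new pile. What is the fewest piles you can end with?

5

Place each on the leftmost legal pile:
15 → new pile 1 (tops now [15])
4 → pile 1 (tops now [4])
26 → new pile 2 (tops now [4, 26])
17 → pile 2 (tops now [4, 17])
20 → new pile 3 (tops now [4, 17, 20])
11 → pile 2 (tops now [4, 11, 20])
7 → pile 2 (tops now [4, 7, 20])
5 → pile 2 (tops now [4, 5, 20])
11 → pile 3 (tops now [4, 5, 11])
25 → new pile 4 (tops now [4, 5, 11, 25])
20 → pile 4 (tops now [4, 5, 11, 20])
16 → pile 4 (tops now [4, 5, 11, 16])
16 → pile 4 (tops now [4, 5, 11, 16])
13 → pile 4 (tops now [4, 5, 11, 13])
1 → pile 1 (tops now [1, 5, 11, 13])
10 → pile 3 (tops now [1, 5, 10, 13])
22 → new pile 5 (tops now [1, 5, 10, 13, 22])
Five piles.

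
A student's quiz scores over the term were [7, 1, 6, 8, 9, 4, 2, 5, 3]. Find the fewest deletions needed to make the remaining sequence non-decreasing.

Fewest deletions = n − (longest non-decreasing subsequence).
i:     1 2 3 4 5 6 7 8 9
a[i]:  7 1 6 8 9 4 2 5 3
dp:    1 1 2 3 4 2 2 3 3
max dp = 4, so deletions = 9 − 4 = 5.

5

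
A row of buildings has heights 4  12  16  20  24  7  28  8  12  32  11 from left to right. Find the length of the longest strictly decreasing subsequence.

3

Negate each value so 'decreasing' becomes 'increasing', then run patience tails on the negated sequence:
-4 → extends → [-4]
-12 → replaces -4 → [-12]
-16 → replaces -12 → [-16]
-20 → replaces -16 → [-20]
-24 → replaces -20 → [-24]
-7 → extends → [-24, -7]
-28 → replaces -24 → [-28, -7]
-8 → replaces -7 → [-28, -8]
-12 → replaces -8 → [-28, -12]
-32 → replaces -28 → [-32, -12]
-11 → extends → [-32, -12, -11]
Three tails, so the longest strictly decreasing subsequence of the original has length 3.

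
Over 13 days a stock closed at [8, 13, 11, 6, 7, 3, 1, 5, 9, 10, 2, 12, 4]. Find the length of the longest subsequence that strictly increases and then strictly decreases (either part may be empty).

inc[i] = longest strictly increasing subsequence ending at i; dec[i] = longest strictly decreasing subsequence starting at i:
i:      1  2  3  4  5  6  7  8  9 10 11 12 13
a[i]:   8 13 11  6  7  3  1  5  9 10  2 12  4
inc:    1  2  2  1  2  1  1  2  3  4  2  5  3
dec:    4  5  4  3  3  2  1  2  2  2  1  2  1
Best peak at i=2 (value 13): inc=2, dec=5, length 2+5−1 = 6.

6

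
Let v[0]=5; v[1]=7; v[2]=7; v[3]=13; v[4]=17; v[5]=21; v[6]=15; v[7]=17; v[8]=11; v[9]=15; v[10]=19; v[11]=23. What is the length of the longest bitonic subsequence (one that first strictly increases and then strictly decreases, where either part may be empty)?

7

inc[i] = longest strictly increasing subsequence ending at i; dec[i] = longest strictly decreasing subsequence starting at i:
i:      0  1  2  3  4  5  6  7  8  9 10 11
v[i]:   5  7  7 13 17 21 15 17 11 15 19 23
inc:    1  2  2  3  4  5  4  5  3  4  6  7
dec:    1  1  1  2  3  3  2  2  1  1  1  1
Best peak at i=5 (value 21): inc=5, dec=3, length 5+3−1 = 7.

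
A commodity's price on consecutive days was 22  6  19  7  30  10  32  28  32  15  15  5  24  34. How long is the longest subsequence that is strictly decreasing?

4

Let dp[i] be the longest strictly decreasing subsequence ending at i:
i:      1  2  3  4  5  6  7  8  9 10 11 12 13 14
a[i]:  22  6 19  7 30 10 32 28 32 15 15  5 24 34
dp:     1  2  2  3  1  3  1  2  1  3  3  4  3  1
Maximum is 4.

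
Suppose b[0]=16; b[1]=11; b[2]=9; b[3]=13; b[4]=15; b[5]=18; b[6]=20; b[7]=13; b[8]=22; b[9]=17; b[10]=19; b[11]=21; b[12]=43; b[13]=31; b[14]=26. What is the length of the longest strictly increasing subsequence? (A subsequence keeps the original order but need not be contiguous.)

7

Track the smallest tail for each achievable length (strict):
16 → extends → [16]
11 → replaces 16 → [11]
9 → replaces 11 → [9]
13 → extends → [9, 13]
15 → extends → [9, 13, 15]
18 → extends → [9, 13, 15, 18]
20 → extends → [9, 13, 15, 18, 20]
13 → already a tail → [9, 13, 15, 18, 20]
22 → extends → [9, 13, 15, 18, 20, 22]
17 → replaces 18 → [9, 13, 15, 17, 20, 22]
19 → replaces 20 → [9, 13, 15, 17, 19, 22]
21 → replaces 22 → [9, 13, 15, 17, 19, 21]
43 → extends → [9, 13, 15, 17, 19, 21, 43]
31 → replaces 43 → [9, 13, 15, 17, 19, 21, 31]
26 → replaces 31 → [9, 13, 15, 17, 19, 21, 26]
Seven tails, so the longest strictly increasing subsequence has length 7 (e.g. 11, 13, 15, 18, 20, 22, 43).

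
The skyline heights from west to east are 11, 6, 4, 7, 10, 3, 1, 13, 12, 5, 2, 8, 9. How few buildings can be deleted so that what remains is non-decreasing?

Fewest deletions = n − (longest non-decreasing subsequence).
i:      1  2  3  4  5  6  7  8  9 10 11 12 13
a[i]:  11  6  4  7 10  3  1 13 12  5  2  8  9
dp:     1  1  1  2  3  1  1  4  4  2  2  3  4
max dp = 4, so deletions = 13 − 4 = 9.

9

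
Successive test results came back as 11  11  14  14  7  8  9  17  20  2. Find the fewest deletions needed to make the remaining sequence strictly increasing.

Fewest deletions = n − (longest strictly increasing subsequence).
Patience tails:
11 → extends → [11]
11 → already a tail → [11]
14 → extends → [11, 14]
14 → already a tail → [11, 14]
7 → replaces 11 → [7, 14]
8 → replaces 14 → [7, 8]
9 → extends → [7, 8, 9]
17 → extends → [7, 8, 9, 17]
20 → extends → [7, 8, 9, 17, 20]
2 → replaces 7 → [2, 8, 9, 17, 20]
Longest strictly increasing subsequence has length 5, so deletions = 10 − 5 = 5.

5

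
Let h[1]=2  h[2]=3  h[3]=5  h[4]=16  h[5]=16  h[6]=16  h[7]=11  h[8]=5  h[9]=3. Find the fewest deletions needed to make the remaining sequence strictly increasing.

5

Fewest deletions = n − (longest strictly increasing subsequence).
i:      1  2  3  4  5  6  7  8  9
h[i]:   2  3  5 16 16 16 11  5  3
dp:     1  2  3  4  4  4  4  3  2
max dp = 4, so deletions = 9 − 4 = 5.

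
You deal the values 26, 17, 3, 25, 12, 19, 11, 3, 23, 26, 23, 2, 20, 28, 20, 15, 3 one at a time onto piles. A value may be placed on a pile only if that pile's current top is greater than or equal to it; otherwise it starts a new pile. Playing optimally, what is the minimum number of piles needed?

6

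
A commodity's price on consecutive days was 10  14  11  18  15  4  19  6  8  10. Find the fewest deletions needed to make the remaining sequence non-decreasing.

Fewest deletions = n − (longest non-decreasing subsequence).
Patience tails:
10 → extends → [10]
14 → extends → [10, 14]
11 → replaces 14 → [10, 11]
18 → extends → [10, 11, 18]
15 → replaces 18 → [10, 11, 15]
4 → replaces 10 → [4, 11, 15]
19 → extends → [4, 11, 15, 19]
6 → replaces 11 → [4, 6, 15, 19]
8 → replaces 15 → [4, 6, 8, 19]
10 → replaces 19 → [4, 6, 8, 10]
Longest non-decreasing subsequence has length 4, so deletions = 10 − 4 = 6.

6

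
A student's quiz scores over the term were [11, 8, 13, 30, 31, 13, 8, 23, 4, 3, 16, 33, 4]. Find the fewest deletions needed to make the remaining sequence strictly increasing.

8

Fewest deletions = n − (longest strictly increasing subsequence).
Patience tails:
11 → extends → [11]
8 → replaces 11 → [8]
13 → extends → [8, 13]
30 → extends → [8, 13, 30]
31 → extends → [8, 13, 30, 31]
13 → already a tail → [8, 13, 30, 31]
8 → already a tail → [8, 13, 30, 31]
23 → replaces 30 → [8, 13, 23, 31]
4 → replaces 8 → [4, 13, 23, 31]
3 → replaces 4 → [3, 13, 23, 31]
16 → replaces 23 → [3, 13, 16, 31]
33 → extends → [3, 13, 16, 31, 33]
4 → replaces 13 → [3, 4, 16, 31, 33]
Longest strictly increasing subsequence has length 5, so deletions = 13 − 5 = 8.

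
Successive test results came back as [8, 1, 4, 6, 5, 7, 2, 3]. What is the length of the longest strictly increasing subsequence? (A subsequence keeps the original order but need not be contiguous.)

4

Track the smallest tail for each achievable length (strict):
8 → extends → [8]
1 → replaces 8 → [1]
4 → extends → [1, 4]
6 → extends → [1, 4, 6]
5 → replaces 6 → [1, 4, 5]
7 → extends → [1, 4, 5, 7]
2 → replaces 4 → [1, 2, 5, 7]
3 → replaces 5 → [1, 2, 3, 7]
Four tails, so the longest strictly increasing subsequence has length 4 (e.g. 1, 4, 6, 7).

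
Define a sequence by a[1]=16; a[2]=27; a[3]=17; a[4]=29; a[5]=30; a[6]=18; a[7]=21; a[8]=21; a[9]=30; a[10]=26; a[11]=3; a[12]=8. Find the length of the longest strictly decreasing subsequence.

3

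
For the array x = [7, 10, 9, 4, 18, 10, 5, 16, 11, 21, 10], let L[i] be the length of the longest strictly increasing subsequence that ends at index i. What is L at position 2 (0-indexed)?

dp[i] = 1 + max{dp[j] : j<i, x[j]<x[i]} (or 1 if no such j):
i:      0  1  2  3  4  5  6  7  8  9 10
x[i]:   7 10  9  4 18 10  5 16 11 21 10
dp:     1  2  2  1  3  3  2  4  4  5  3
At index 2 the value is 2.

2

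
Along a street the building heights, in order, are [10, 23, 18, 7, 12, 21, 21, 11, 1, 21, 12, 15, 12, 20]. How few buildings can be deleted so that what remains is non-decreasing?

Fewest deletions = n − (longest non-decreasing subsequence).
Patience tails:
10 → extends → [10]
23 → extends → [10, 23]
18 → replaces 23 → [10, 18]
7 → replaces 10 → [7, 18]
12 → replaces 18 → [7, 12]
21 → extends → [7, 12, 21]
21 → extends → [7, 12, 21, 21]
11 → replaces 12 → [7, 11, 21, 21]
1 → replaces 7 → [1, 11, 21, 21]
21 → extends → [1, 11, 21, 21, 21]
12 → replaces 21 → [1, 11, 12, 21, 21]
15 → replaces 21 → [1, 11, 12, 15, 21]
12 → replaces 15 → [1, 11, 12, 12, 21]
20 → replaces 21 → [1, 11, 12, 12, 20]
Longest non-decreasing subsequence has length 5, so deletions = 14 − 5 = 9.

9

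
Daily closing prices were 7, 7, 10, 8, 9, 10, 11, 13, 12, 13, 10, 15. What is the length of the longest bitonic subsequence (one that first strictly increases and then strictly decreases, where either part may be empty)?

inc[i] = longest strictly increasing subsequence ending at i; dec[i] = longest strictly decreasing subsequence starting at i:
i:      1  2  3  4  5  6  7  8  9 10 11 12
a[i]:   7  7 10  8  9 10 11 13 12 13 10 15
inc:    1  1  2  2  3  4  5  6  6  7  4  8
dec:    1  1  2  1  1  1  2  3  2  2  1  1
Best peak at i=8 (value 13): inc=6, dec=3, length 6+3−1 = 8.

8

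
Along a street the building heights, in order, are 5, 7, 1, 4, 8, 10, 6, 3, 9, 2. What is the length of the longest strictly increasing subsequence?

4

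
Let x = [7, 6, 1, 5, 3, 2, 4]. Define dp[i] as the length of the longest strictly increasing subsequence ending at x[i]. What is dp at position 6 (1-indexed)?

dp[i] = 1 + max{dp[j] : j<i, x[j]<x[i]} (or 1 if no such j):
i:     1 2 3 4 5 6 7
x[i]:  7 6 1 5 3 2 4
dp:    1 1 1 2 2 2 3
At index 6 the value is 2.

2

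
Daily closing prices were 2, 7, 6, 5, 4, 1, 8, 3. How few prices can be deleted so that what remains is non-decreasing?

5

Fewest deletions = n − (longest non-decreasing subsequence).
i:     1 2 3 4 5 6 7 8
a[i]:  2 7 6 5 4 1 8 3
dp:    1 2 2 2 2 1 3 2
max dp = 3, so deletions = 8 − 3 = 5.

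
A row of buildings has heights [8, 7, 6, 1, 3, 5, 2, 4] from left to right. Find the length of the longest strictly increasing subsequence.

Track the smallest tail for each achievable length (strict):
8 → extends → [8]
7 → replaces 8 → [7]
6 → replaces 7 → [6]
1 → replaces 6 → [1]
3 → extends → [1, 3]
5 → extends → [1, 3, 5]
2 → replaces 3 → [1, 2, 5]
4 → replaces 5 → [1, 2, 4]
Three tails, so the longest strictly increasing subsequence has length 3 (e.g. 1, 3, 5).

3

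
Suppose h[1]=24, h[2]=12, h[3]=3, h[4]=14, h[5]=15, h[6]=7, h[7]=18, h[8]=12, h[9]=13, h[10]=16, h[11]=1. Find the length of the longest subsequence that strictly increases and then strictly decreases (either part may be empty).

inc[i] = longest strictly increasing subsequence ending at i; dec[i] = longest strictly decreasing subsequence starting at i:
i:      1  2  3  4  5  6  7  8  9 10 11
h[i]:  24 12  3 14 15  7 18 12 13 16  1
inc:    1  1  1  2  3  2  4  3  4  5  1
dec:    4  3  2  3  3  2  3  2  2  2  1
Best peak at i=7 (value 18): inc=4, dec=3, length 4+3−1 = 6.

6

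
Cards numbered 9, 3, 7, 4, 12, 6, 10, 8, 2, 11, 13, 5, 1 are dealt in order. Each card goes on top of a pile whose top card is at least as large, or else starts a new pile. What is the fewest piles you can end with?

6

The minimum number of non-increasing subsequences covering a sequence equals the length of its longest strictly increasing subsequence.
LIS length is 6 (e.g. 3, 4, 6, 10, 11, 13), so 6 piles are needed.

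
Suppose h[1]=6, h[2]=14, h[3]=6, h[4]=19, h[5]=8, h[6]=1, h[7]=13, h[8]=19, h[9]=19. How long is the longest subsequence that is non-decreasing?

6

Track the smallest tail for each achievable length (allowing ties):
6 → extends → [6]
14 → extends → [6, 14]
6 → replaces 14 → [6, 6]
19 → extends → [6, 6, 19]
8 → replaces 19 → [6, 6, 8]
1 → replaces 6 → [1, 6, 8]
13 → extends → [1, 6, 8, 13]
19 → extends → [1, 6, 8, 13, 19]
19 → extends → [1, 6, 8, 13, 19, 19]
Six tails, so the longest non-decreasing subsequence has length 6 (e.g. 6, 6, 8, 13, 19, 19).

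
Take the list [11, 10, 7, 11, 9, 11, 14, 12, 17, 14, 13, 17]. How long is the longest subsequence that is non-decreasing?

6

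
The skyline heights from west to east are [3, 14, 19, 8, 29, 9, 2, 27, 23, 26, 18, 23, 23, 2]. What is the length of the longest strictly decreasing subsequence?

5

Negate each value so 'decreasing' becomes 'increasing', then run patience tails on the negated sequence:
-3 → extends → [-3]
-14 → replaces -3 → [-14]
-19 → replaces -14 → [-19]
-8 → extends → [-19, -8]
-29 → replaces -19 → [-29, -8]
-9 → replaces -8 → [-29, -9]
-2 → extends → [-29, -9, -2]
-27 → replaces -9 → [-29, -27, -2]
-23 → replaces -2 → [-29, -27, -23]
-26 → replaces -23 → [-29, -27, -26]
-18 → extends → [-29, -27, -26, -18]
-23 → replaces -18 → [-29, -27, -26, -23]
-23 → already a tail → [-29, -27, -26, -23]
-2 → extends → [-29, -27, -26, -23, -2]
Five tails, so the longest strictly decreasing subsequence of the original has length 5.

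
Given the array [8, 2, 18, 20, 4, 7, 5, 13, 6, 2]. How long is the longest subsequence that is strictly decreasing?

4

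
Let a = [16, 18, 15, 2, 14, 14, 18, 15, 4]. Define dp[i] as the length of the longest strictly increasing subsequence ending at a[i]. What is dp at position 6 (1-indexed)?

dp[i] = 1 + max{dp[j] : j<i, a[j]<a[i]} (or 1 if no such j):
i:      1  2  3  4  5  6  7  8  9
a[i]:  16 18 15  2 14 14 18 15  4
dp:     1  2  1  1  2  2  3  3  2
At index 6 the value is 2.

2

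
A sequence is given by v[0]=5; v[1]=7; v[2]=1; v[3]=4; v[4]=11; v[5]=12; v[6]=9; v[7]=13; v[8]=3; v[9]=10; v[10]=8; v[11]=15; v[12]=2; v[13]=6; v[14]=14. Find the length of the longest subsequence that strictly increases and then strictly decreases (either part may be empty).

inc[i] = longest strictly increasing subsequence ending at i; dec[i] = longest strictly decreasing subsequence starting at i:
i:      0  1  2  3  4  5  6  7  8  9 10 11 12 13 14
v[i]:   5  7  1  4 11 12  9 13  3 10  8 15  2  6 14
inc:    1  2  1  2  3  4  3  5  2  4  3  6  2  3  6
dec:    4  4  1  3  4  4  3  4  2  3  2  2  1  1  1
Best peak at i=7 (value 13): inc=5, dec=4, length 5+4−1 = 8.

8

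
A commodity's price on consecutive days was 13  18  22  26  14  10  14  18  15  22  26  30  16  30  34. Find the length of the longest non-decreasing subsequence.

Track the smallest tail for each achievable length (allowing ties):
13 → extends → [13]
18 → extends → [13, 18]
22 → extends → [13, 18, 22]
26 → extends → [13, 18, 22, 26]
14 → replaces 18 → [13, 14, 22, 26]
10 → replaces 13 → [10, 14, 22, 26]
14 → replaces 22 → [10, 14, 14, 26]
18 → replaces 26 → [10, 14, 14, 18]
15 → replaces 18 → [10, 14, 14, 15]
22 → extends → [10, 14, 14, 15, 22]
26 → extends → [10, 14, 14, 15, 22, 26]
30 → extends → [10, 14, 14, 15, 22, 26, 30]
16 → replaces 22 → [10, 14, 14, 15, 16, 26, 30]
30 → extends → [10, 14, 14, 15, 16, 26, 30, 30]
34 → extends → [10, 14, 14, 15, 16, 26, 30, 30, 34]
Nine tails, so the longest non-decreasing subsequence has length 9 (e.g. 13, 14, 14, 18, 22, 26, 30, 30, 34).

9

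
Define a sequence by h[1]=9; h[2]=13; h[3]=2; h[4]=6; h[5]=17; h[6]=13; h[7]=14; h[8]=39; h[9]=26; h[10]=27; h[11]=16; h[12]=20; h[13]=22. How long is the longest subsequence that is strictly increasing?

7

Let dp[i] be the length of the longest such subsequence ending at index i:
i:      1  2  3  4  5  6  7  8  9 10 11 12 13
h[i]:   9 13  2  6 17 13 14 39 26 27 16 20 22
dp:     1  2  1  2  3  3  4  5  5  6  5  6  7
Maximum dp value is 7.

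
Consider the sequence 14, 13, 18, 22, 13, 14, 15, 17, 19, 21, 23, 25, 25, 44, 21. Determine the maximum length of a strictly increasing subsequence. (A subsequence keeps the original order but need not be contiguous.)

Let dp[i] be the length of the longest such subsequence ending at index i:
i:      1  2  3  4  5  6  7  8  9 10 11 12 13 14 15
a[i]:  14 13 18 22 13 14 15 17 19 21 23 25 25 44 21
dp:     1  1  2  3  1  2  3  4  5  6  7  8  8  9  6
Maximum dp value is 9.

9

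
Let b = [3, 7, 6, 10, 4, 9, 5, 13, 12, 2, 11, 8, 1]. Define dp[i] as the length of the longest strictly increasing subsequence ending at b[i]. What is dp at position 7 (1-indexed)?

3

dp[i] = 1 + max{dp[j] : j<i, b[j]<b[i]} (or 1 if no such j):
i:      1  2  3  4  5  6  7  8  9 10 11 12 13
b[i]:   3  7  6 10  4  9  5 13 12  2 11  8  1
dp:     1  2  2  3  2  3  3  4  4  1  4  4  1
At index 7 the value is 3.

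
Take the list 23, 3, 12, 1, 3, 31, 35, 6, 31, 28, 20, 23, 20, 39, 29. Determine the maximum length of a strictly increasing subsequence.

6

Track the smallest tail for each achievable length (strict):
23 → extends → [23]
3 → replaces 23 → [3]
12 → extends → [3, 12]
1 → replaces 3 → [1, 12]
3 → replaces 12 → [1, 3]
31 → extends → [1, 3, 31]
35 → extends → [1, 3, 31, 35]
6 → replaces 31 → [1, 3, 6, 35]
31 → replaces 35 → [1, 3, 6, 31]
28 → replaces 31 → [1, 3, 6, 28]
20 → replaces 28 → [1, 3, 6, 20]
23 → extends → [1, 3, 6, 20, 23]
20 → already a tail → [1, 3, 6, 20, 23]
39 → extends → [1, 3, 6, 20, 23, 39]
29 → replaces 39 → [1, 3, 6, 20, 23, 29]
Six tails, so the longest strictly increasing subsequence has length 6 (e.g. 1, 3, 6, 20, 23, 39).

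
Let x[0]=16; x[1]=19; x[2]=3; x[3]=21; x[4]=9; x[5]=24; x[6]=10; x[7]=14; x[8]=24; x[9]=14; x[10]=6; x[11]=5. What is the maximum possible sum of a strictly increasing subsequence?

80

Let S[i] be the best sum of a strictly increasing subsequence ending at i:
i:      0  1  2  3  4  5  6  7  8  9 10 11
x[i]:  16 19  3 21  9 24 10 14 24 14  6  5
S:     16 35  3 56 12 80 22 36 80 36  9  8
Maximum is 80 (e.g. 16 + 19 + 21 + 24).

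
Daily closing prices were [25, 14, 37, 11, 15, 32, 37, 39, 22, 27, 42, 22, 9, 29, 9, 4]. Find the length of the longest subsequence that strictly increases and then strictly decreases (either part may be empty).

9

inc[i] = longest strictly increasing subsequence ending at i; dec[i] = longest strictly decreasing subsequence starting at i:
i:      1  2  3  4  5  6  7  8  9 10 11 12 13 14 15 16
a[i]:  25 14 37 11 15 32 37 39 22 27 42 22  9 29  9  4
inc:    1  1  2  1  2  3  4  5  3  4  6  3  1  5  1  1
dec:    5  4  6  3  3  5  5  5  3  4  4  3  2  3  2  1
Best peak at i=8 (value 39): inc=5, dec=5, length 5+5−1 = 9.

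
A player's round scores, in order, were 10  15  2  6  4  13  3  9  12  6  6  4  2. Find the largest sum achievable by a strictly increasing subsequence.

Let S[i] be the best sum of a strictly increasing subsequence ending at i:
i:      1  2  3  4  5  6  7  8  9 10 11 12 13
a[i]:  10 15  2  6  4 13  3  9 12  6  6  4  2
S:     10 25  2  8  6 23  5 17 29 12 12  9  2
Maximum is 29 (e.g. 2 + 6 + 9 + 12).

29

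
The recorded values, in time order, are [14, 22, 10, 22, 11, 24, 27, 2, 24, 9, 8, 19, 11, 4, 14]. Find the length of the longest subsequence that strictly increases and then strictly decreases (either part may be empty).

inc[i] = longest strictly increasing subsequence ending at i; dec[i] = longest strictly decreasing subsequence starting at i:
i:      1  2  3  4  5  6  7  8  9 10 11 12 13 14 15
a[i]:  14 22 10 22 11 24 27  2 24  9  8 19 11  4 14
inc:    1  2  1  2  2  3  4  1  3  2  2  3  3  2  4
dec:    5  5  4  5  4  4  5  1  4  3  2  3  2  1  1
Best peak at i=7 (value 27): inc=4, dec=5, length 4+5−1 = 8.

8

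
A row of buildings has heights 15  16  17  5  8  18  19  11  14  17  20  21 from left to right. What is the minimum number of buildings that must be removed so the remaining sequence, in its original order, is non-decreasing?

5

Fewest deletions = n − (longest non-decreasing subsequence).
Patience tails:
15 → extends → [15]
16 → extends → [15, 16]
17 → extends → [15, 16, 17]
5 → replaces 15 → [5, 16, 17]
8 → replaces 16 → [5, 8, 17]
18 → extends → [5, 8, 17, 18]
19 → extends → [5, 8, 17, 18, 19]
11 → replaces 17 → [5, 8, 11, 18, 19]
14 → replaces 18 → [5, 8, 11, 14, 19]
17 → replaces 19 → [5, 8, 11, 14, 17]
20 → extends → [5, 8, 11, 14, 17, 20]
21 → extends → [5, 8, 11, 14, 17, 20, 21]
Longest non-decreasing subsequence has length 7, so deletions = 12 − 7 = 5.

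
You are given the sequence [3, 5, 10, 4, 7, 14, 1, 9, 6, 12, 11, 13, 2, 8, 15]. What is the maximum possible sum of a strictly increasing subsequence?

Let S[i] be the best sum of a strictly increasing subsequence ending at i:
i:      1  2  3  4  5  6  7  8  9 10 11 12 13 14 15
a[i]:   3  5 10  4  7 14  1  9  6 12 11 13  2  8 15
S:      3  8 18  7 15 32  1 24 14 36 35 49  3 23 64
Maximum is 64 (e.g. 3 + 5 + 7 + 9 + 12 + 13 + 15).

64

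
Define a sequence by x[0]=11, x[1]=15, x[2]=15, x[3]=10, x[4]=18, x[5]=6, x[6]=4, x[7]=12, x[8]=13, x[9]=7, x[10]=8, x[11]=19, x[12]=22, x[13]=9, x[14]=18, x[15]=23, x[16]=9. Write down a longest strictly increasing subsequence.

Patience tails give the LIS length; then backtrack through the dp parents:
11 → extends → [11]
15 → extends → [11, 15]
15 → already a tail → [11, 15]
10 → replaces 11 → [10, 15]
18 → extends → [10, 15, 18]
6 → replaces 10 → [6, 15, 18]
4 → replaces 6 → [4, 15, 18]
12 → replaces 15 → [4, 12, 18]
13 → replaces 18 → [4, 12, 13]
7 → replaces 12 → [4, 7, 13]
8 → replaces 13 → [4, 7, 8]
19 → extends → [4, 7, 8, 19]
22 → extends → [4, 7, 8, 19, 22]
9 → replaces 19 → [4, 7, 8, 9, 22]
18 → replaces 22 → [4, 7, 8, 9, 18]
23 → extends → [4, 7, 8, 9, 18, 23]
9 → already a tail → [4, 7, 8, 9, 18, 23]
Length 6; one witness is 11, 15, 18, 19, 22, 23.

11, 15, 18, 19, 22, 23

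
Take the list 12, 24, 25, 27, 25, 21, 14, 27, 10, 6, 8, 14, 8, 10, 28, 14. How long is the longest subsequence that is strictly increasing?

Let dp[i] be the length of the longest such subsequence ending at index i:
i:      1  2  3  4  5  6  7  8  9 10 11 12 13 14 15 16
a[i]:  12 24 25 27 25 21 14 27 10  6  8 14  8 10 28 14
dp:     1  2  3  4  3  2  2  4  1  1  2  3  2  3  5  4
Maximum dp value is 5.

5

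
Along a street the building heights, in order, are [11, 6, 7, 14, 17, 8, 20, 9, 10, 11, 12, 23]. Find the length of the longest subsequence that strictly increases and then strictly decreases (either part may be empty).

inc[i] = longest strictly increasing subsequence ending at i; dec[i] = longest strictly decreasing subsequence starting at i:
i:      1  2  3  4  5  6  7  8  9 10 11 12
a[i]:  11  6  7 14 17  8 20  9 10 11 12 23
inc:    1  1  2  3  4  3  5  4  5  6  7  8
dec:    2  1  1  2  2  1  2  1  1  1  1  1
Best peak at i=12 (value 23): inc=8, dec=1, length 8+1−1 = 8.

8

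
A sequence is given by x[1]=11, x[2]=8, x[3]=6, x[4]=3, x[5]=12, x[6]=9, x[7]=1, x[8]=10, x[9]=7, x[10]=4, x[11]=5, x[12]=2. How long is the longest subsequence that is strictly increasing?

3

Track the smallest tail for each achievable length (strict):
11 → extends → [11]
8 → replaces 11 → [8]
6 → replaces 8 → [6]
3 → replaces 6 → [3]
12 → extends → [3, 12]
9 → replaces 12 → [3, 9]
1 → replaces 3 → [1, 9]
10 → extends → [1, 9, 10]
7 → replaces 9 → [1, 7, 10]
4 → replaces 7 → [1, 4, 10]
5 → replaces 10 → [1, 4, 5]
2 → replaces 4 → [1, 2, 5]
Three tails, so the longest strictly increasing subsequence has length 3 (e.g. 8, 9, 10).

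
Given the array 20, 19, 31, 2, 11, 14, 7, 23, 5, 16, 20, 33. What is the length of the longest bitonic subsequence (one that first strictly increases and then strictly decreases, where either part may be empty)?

6

inc[i] = longest strictly increasing subsequence ending at i; dec[i] = longest strictly decreasing subsequence starting at i:
i:      1  2  3  4  5  6  7  8  9 10 11 12
a[i]:  20 19 31  2 11 14  7 23  5 16 20 33
inc:    1  1  2  1  2  3  2  4  2  4  5  6
dec:    5  4  4  1  3  3  2  2  1  1  1  1
Best peak at i=12 (value 33): inc=6, dec=1, length 6+1−1 = 6.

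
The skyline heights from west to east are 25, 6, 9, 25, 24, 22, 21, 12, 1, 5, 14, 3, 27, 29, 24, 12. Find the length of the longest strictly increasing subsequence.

6

Track the smallest tail for each achievable length (strict):
25 → extends → [25]
6 → replaces 25 → [6]
9 → extends → [6, 9]
25 → extends → [6, 9, 25]
24 → replaces 25 → [6, 9, 24]
22 → replaces 24 → [6, 9, 22]
21 → replaces 22 → [6, 9, 21]
12 → replaces 21 → [6, 9, 12]
1 → replaces 6 → [1, 9, 12]
5 → replaces 9 → [1, 5, 12]
14 → extends → [1, 5, 12, 14]
3 → replaces 5 → [1, 3, 12, 14]
27 → extends → [1, 3, 12, 14, 27]
29 → extends → [1, 3, 12, 14, 27, 29]
24 → replaces 27 → [1, 3, 12, 14, 24, 29]
12 → already a tail → [1, 3, 12, 14, 24, 29]
Six tails, so the longest strictly increasing subsequence has length 6 (e.g. 6, 9, 12, 14, 27, 29).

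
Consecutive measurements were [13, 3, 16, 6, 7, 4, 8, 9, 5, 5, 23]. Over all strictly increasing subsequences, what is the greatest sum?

56

Let S[i] be the best sum of a strictly increasing subsequence ending at i:
i:      1  2  3  4  5  6  7  8  9 10 11
a[i]:  13  3 16  6  7  4  8  9  5  5 23
S:     13  3 29  9 16  7 24 33 12 12 56
Maximum is 56 (e.g. 3 + 6 + 7 + 8 + 9 + 23).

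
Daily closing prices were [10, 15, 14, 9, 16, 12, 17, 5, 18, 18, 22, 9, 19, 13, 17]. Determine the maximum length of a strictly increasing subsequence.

6

Let dp[i] be the length of the longest such subsequence ending at index i:
i:      1  2  3  4  5  6  7  8  9 10 11 12 13 14 15
a[i]:  10 15 14  9 16 12 17  5 18 18 22  9 19 13 17
dp:     1  2  2  1  3  2  4  1  5  5  6  2  6  3  4
Maximum dp value is 6.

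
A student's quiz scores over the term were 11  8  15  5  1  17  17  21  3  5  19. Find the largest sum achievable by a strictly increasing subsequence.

64

Let S[i] be the best sum of a strictly increasing subsequence ending at i:
i:      1  2  3  4  5  6  7  8  9 10 11
a[i]:  11  8 15  5  1 17 17 21  3  5 19
S:     11  8 26  5  1 43 43 64  4  9 62
Maximum is 64 (e.g. 11 + 15 + 17 + 21).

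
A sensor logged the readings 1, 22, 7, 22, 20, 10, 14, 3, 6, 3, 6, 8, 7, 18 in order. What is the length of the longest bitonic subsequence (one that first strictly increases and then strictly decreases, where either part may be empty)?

inc[i] = longest strictly increasing subsequence ending at i; dec[i] = longest strictly decreasing subsequence starting at i:
i:      1  2  3  4  5  6  7  8  9 10 11 12 13 14
a[i]:   1 22  7 22 20 10 14  3  6  3  6  8  7 18
inc:    1  2  2  3  3  3  4  2  3  2  3  4  4  5
dec:    1  5  3  5  4  3  3  1  2  1  1  2  1  1
Best peak at i=4 (value 22): inc=3, dec=5, length 3+5−1 = 7.

7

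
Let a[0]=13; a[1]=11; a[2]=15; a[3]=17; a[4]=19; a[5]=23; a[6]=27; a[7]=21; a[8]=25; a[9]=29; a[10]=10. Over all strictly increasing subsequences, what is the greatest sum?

143

Let S[i] be the best sum of a strictly increasing subsequence ending at i:
i:       0   1   2   3   4   5   6   7   8   9  10
a[i]:   13  11  15  17  19  23  27  21  25  29  10
S:      13  11  28  45  64  87 114  85 112 143  10
Maximum is 143 (e.g. 13 + 15 + 17 + 19 + 23 + 27 + 29).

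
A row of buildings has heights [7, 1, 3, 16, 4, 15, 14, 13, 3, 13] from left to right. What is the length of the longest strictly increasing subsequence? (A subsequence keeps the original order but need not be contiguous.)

4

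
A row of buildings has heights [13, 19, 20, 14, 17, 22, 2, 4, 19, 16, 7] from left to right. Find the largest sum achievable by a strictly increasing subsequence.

Let S[i] be the best sum of a strictly increasing subsequence ending at i:
i:      1  2  3  4  5  6  7  8  9 10 11
a[i]:  13 19 20 14 17 22  2  4 19 16  7
S:     13 32 52 27 44 74  2  6 63 43 13
Maximum is 74 (e.g. 13 + 19 + 20 + 22).

74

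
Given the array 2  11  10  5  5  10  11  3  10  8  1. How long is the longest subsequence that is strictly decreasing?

Negate each value so 'decreasing' becomes 'increasing', then run patience tails on the negated sequence:
-2 → extends → [-2]
-11 → replaces -2 → [-11]
-10 → extends → [-11, -10]
-5 → extends → [-11, -10, -5]
-5 → already a tail → [-11, -10, -5]
-10 → already a tail → [-11, -10, -5]
-11 → already a tail → [-11, -10, -5]
-3 → extends → [-11, -10, -5, -3]
-10 → already a tail → [-11, -10, -5, -3]
-8 → replaces -5 → [-11, -10, -8, -3]
-1 → extends → [-11, -10, -8, -3, -1]
Five tails, so the longest strictly decreasing subsequence of the original has length 5.

5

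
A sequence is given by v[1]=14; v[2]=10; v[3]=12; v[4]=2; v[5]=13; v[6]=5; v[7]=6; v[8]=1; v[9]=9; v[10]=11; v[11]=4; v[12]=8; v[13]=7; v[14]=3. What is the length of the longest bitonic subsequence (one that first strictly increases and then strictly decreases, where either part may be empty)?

inc[i] = longest strictly increasing subsequence ending at i; dec[i] = longest strictly decreasing subsequence starting at i:
i:      1  2  3  4  5  6  7  8  9 10 11 12 13 14
v[i]:  14 10 12  2 13  5  6  1  9 11  4  8  7  3
inc:    1  1  2  1  3  2  3  1  4  5  2  4  4  2
dec:    6  5  5  2  5  3  3  1  4  4  2  3  2  1
Best peak at i=10 (value 11): inc=5, dec=4, length 5+4−1 = 8.

8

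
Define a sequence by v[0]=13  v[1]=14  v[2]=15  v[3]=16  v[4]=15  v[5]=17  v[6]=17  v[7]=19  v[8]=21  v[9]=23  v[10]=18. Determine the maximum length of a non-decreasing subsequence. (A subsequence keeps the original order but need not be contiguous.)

9

Track the smallest tail for each achievable length (allowing ties):
13 → extends → [13]
14 → extends → [13, 14]
15 → extends → [13, 14, 15]
16 → extends → [13, 14, 15, 16]
15 → replaces 16 → [13, 14, 15, 15]
17 → extends → [13, 14, 15, 15, 17]
17 → extends → [13, 14, 15, 15, 17, 17]
19 → extends → [13, 14, 15, 15, 17, 17, 19]
21 → extends → [13, 14, 15, 15, 17, 17, 19, 21]
23 → extends → [13, 14, 15, 15, 17, 17, 19, 21, 23]
18 → replaces 19 → [13, 14, 15, 15, 17, 17, 18, 21, 23]
Nine tails, so the longest non-decreasing subsequence has length 9 (e.g. 13, 14, 15, 16, 17, 17, 19, 21, 23).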